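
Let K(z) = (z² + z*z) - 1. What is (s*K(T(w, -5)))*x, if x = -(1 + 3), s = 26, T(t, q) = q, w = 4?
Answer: -5096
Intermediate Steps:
K(z) = -1 + 2*z² (K(z) = (z² + z²) - 1 = 2*z² - 1 = -1 + 2*z²)
x = -4 (x = -1*4 = -4)
(s*K(T(w, -5)))*x = (26*(-1 + 2*(-5)²))*(-4) = (26*(-1 + 2*25))*(-4) = (26*(-1 + 50))*(-4) = (26*49)*(-4) = 1274*(-4) = -5096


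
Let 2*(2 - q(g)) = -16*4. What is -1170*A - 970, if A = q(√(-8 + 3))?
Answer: -40750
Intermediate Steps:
q(g) = 34 (q(g) = 2 - (-8)*4 = 2 - ½*(-64) = 2 + 32 = 34)
A = 34
-1170*A - 970 = -1170*34 - 970 = -39780 - 970 = -40750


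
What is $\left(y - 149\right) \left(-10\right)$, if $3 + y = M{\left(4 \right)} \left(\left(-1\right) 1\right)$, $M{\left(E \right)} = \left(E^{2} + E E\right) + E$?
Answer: $1880$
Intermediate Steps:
$M{\left(E \right)} = E + 2 E^{2}$ ($M{\left(E \right)} = \left(E^{2} + E^{2}\right) + E = 2 E^{2} + E = E + 2 E^{2}$)
$y = -39$ ($y = -3 + 4 \left(1 + 2 \cdot 4\right) \left(\left(-1\right) 1\right) = -3 + 4 \left(1 + 8\right) \left(-1\right) = -3 + 4 \cdot 9 \left(-1\right) = -3 + 36 \left(-1\right) = -3 - 36 = -39$)
$\left(y - 149\right) \left(-10\right) = \left(-39 - 149\right) \left(-10\right) = \left(-188\right) \left(-10\right) = 1880$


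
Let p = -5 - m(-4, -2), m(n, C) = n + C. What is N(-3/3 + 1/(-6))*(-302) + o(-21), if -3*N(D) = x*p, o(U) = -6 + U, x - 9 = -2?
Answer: 2033/3 ≈ 677.67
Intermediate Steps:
m(n, C) = C + n
p = 1 (p = -5 - (-2 - 4) = -5 - 1*(-6) = -5 + 6 = 1)
x = 7 (x = 9 - 2 = 7)
N(D) = -7/3
N(-3/3 + 1/(-6))*(-302) + o(-21) = -7/3*(-302) + (-6 - 21) = 2114/3 - 27 = 2033/3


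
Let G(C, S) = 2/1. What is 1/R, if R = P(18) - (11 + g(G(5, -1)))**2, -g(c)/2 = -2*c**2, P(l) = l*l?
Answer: -1/405 ≈ -0.0024691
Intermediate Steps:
G(C, S) = 2 (G(C, S) = 2*1 = 2)
P(l) = l**2
g(c) = 4*c**2 (g(c) = -(-4)*c**2 = 4*c**2)
R = -405 (R = 18**2 - (11 + 4*2**2)**2 = 324 - (11 + 4*4)**2 = 324 - (11 + 16)**2 = 324 - 1*27**2 = 324 - 1*729 = 324 - 729 = -405)
1/R = 1/(-405) = -1/405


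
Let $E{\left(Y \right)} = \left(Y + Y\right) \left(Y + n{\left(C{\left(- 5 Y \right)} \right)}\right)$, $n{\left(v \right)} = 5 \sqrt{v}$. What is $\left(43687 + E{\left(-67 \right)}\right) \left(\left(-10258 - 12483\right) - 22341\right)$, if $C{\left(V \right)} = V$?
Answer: $-2374243530 + 30204940 \sqrt{335} \approx -1.8214 \cdot 10^{9}$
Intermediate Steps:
$E{\left(Y \right)} = 2 Y \left(Y + 5 \sqrt{5} \sqrt{- Y}\right)$ ($E{\left(Y \right)} = \left(Y + Y\right) \left(Y + 5 \sqrt{- 5 Y}\right) = 2 Y \left(Y + 5 \sqrt{5} \sqrt{- Y}\right)$)
$\left(43687 + E{\left(-67 \right)}\right) \left(\left(-10258 - 12483\right) - 22341\right) = \left(43687 + 2 \left(-67\right) \left(-67 + 5 \sqrt{5} \sqrt{\left(-1\right) \left(-67\right)}\right)\right) \left(\left(-10258 - 12483\right) - 22341\right) = \left(43687 + 2 \left(-67\right) \left(-67 + 5 \sqrt{5} \sqrt{67}\right)\right) \left(\left(-10258 - 12483\right) - 22341\right) = \left(43687 + 2 \left(-67\right) \left(-67 + 5 \sqrt{335}\right)\right) \left(-22741 - 22341\right) = \left(43687 + \left(8978 - 670 \sqrt{335}\right)\right) \left(-45082\right) = \left(52665 - 670 \sqrt{335}\right) \left(-45082\right) = -2374243530 + 30204940 \sqrt{335}$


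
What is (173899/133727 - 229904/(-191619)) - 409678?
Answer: -954344067859375/2329512183 ≈ -4.0968e+5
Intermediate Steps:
(173899/133727 - 229904/(-191619)) - 409678 = (173899*(1/133727) - 229904*(-1/191619)) - 409678 = (15809/12157 + 229904/191619) - 409678 = 5824247699/2329512183 - 409678 = -954344067859375/2329512183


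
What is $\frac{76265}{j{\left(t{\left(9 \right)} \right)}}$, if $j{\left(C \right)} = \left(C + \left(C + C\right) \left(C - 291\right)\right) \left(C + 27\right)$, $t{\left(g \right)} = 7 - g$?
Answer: $\frac{15253}{5850} \approx 2.6073$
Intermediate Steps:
$j{\left(C \right)} = \left(27 + C\right) \left(C + 2 C \left(-291 + C\right)\right)$ ($j{\left(C \right)} = \left(C + 2 C \left(-291 + C\right)\right) \left(27 + C\right) = \left(27 + C\right) \left(C + 2 C \left(-291 + C\right)\right)$)
$\frac{76265}{j{\left(t{\left(9 \right)} \right)}} = \frac{76265}{\left(7 - 9\right) \left(-15687 - 527 \left(7 - 9\right) + 2 \left(7 - 9\right)^{2}\right)} = \frac{76265}{\left(-2\right) \left(-15687 - -1054 + 2 \left(-2\right)^{2}\right)} = \frac{76265}{\left(-2\right) \left(-15687 + 1054 + 2 \cdot 4\right)} = \frac{76265}{\left(-2\right) \left(-15687 + 1054 + 8\right)} = \frac{76265}{\left(-2\right) \left(-14625\right)} = \frac{76265}{29250} = 76265 \cdot \frac{1}{29250} = \frac{15253}{5850}$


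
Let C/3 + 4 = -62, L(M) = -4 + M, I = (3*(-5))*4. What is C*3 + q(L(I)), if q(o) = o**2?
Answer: 3502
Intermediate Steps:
I = -60 (I = -15*4 = -60)
C = -198 (C = -12 + 3*(-62) = -12 - 186 = -198)
C*3 + q(L(I)) = -198*3 + (-4 - 60)**2 = -594 + (-64)**2 = -594 + 4096 = 3502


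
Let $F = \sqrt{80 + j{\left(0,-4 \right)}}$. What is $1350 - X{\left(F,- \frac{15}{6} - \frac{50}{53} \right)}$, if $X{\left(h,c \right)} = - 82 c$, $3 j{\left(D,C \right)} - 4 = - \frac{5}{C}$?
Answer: $\frac{56585}{53} \approx 1067.6$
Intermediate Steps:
$j{\left(D,C \right)} = \frac{4}{3} - \frac{5}{3 C}$ ($j{\left(D,C \right)} = \frac{4}{3} + \frac{\left(-5\right) \frac{1}{C}}{3} = \frac{4}{3} - \frac{5}{3 C}$)
$F = \frac{\sqrt{327}}{2}$ ($F = \sqrt{80 + \frac{-5 + 4 \left(-4\right)}{3 \left(-4\right)}} = \sqrt{80 + \frac{1}{3} \left(- \frac{1}{4}\right) \left(-5 - 16\right)} = \sqrt{80 + \frac{1}{3} \left(- \frac{1}{4}\right) \left(-21\right)} = \sqrt{80 + \frac{7}{4}} = \sqrt{\frac{327}{4}} = \frac{\sqrt{327}}{2} \approx 9.0416$)
$1350 - X{\left(F,- \frac{15}{6} - \frac{50}{53} \right)} = 1350 - - 82 \left(- \frac{15}{6} - \frac{50}{53}\right) = 1350 - - 82 \left(\left(-15\right) \frac{1}{6} - \frac{50}{53}\right) = 1350 - - 82 \left(- \frac{5}{2} - \frac{50}{53}\right) = 1350 - \left(-82\right) \left(- \frac{365}{106}\right) = 1350 - \frac{14965}{53} = \frac{56585}{53}$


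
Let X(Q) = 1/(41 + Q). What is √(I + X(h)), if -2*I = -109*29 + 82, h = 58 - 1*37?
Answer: 5*√59179/31 ≈ 39.237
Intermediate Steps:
h = 21 (h = 58 - 37 = 21)
I = 3079/2 (I = -(-109*29 + 82)/2 = -(-3161 + 82)/2 = -½*(-3079) = 3079/2 ≈ 1539.5)
√(I + X(h)) = √(3079/2 + 1/(41 + 21)) = √(3079/2 + 1/62) = √(47725/31) = 5*√59179/31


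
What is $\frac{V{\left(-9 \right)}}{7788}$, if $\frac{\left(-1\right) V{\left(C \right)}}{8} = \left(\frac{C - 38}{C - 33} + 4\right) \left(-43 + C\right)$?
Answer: $\frac{11180}{40887} \approx 0.27344$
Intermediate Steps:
$V{\left(C \right)} = - 8 \left(-43 + C\right) \left(4 + \frac{-38 + C}{-33 + C}\right)$ ($V{\left(C \right)} = - 8 \left(\frac{C - 38}{C - 33} + 4\right) \left(-43 + C\right) = - 8 \left(\frac{-38 + C}{-33 + C} + 4\right) \left(-43 + C\right) = - 8 \left(4 + \frac{-38 + C}{-33 + C}\right) \left(-43 + C\right) = - 8 \left(-43 + C\right) \left(4 + \frac{-38 + C}{-33 + C}\right)$)
$\frac{V{\left(-9 \right)}}{7788} = \frac{40 \frac{1}{-33 - 9} \left(-1462 - \left(-9\right)^{2} + 77 \left(-9\right)\right)}{7788} = \frac{40 \left(-1462 - 81 - 693\right)}{-42} \cdot \frac{1}{7788} = 40 \left(- \frac{1}{42}\right) \left(-1462 - 81 - 693\right) \frac{1}{7788} = 40 \left(- \frac{1}{42}\right) \left(-2236\right) \frac{1}{7788} = \frac{44720}{21} \cdot \frac{1}{7788} = \frac{11180}{40887}$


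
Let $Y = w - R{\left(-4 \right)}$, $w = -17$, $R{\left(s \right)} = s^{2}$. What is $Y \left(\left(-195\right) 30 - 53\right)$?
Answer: $194799$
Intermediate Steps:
$Y = -33$ ($Y = -17 - \left(-4\right)^{2} = -17 - 16 = -33$)
$Y \left(\left(-195\right) 30 - 53\right) = - 33 \left(\left(-195\right) 30 - 53\right) = - 33 \left(-5850 - 53\right) = \left(-33\right) \left(-5903\right) = 194799$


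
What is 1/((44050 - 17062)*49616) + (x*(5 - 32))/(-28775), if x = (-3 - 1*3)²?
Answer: 1301543611751/38530778395200 ≈ 0.033779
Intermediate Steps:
x = 36 (x = (-3 - 3)² = (-6)² = 36)
1/((44050 - 17062)*49616) + (x*(5 - 32))/(-28775) = 1/((44050 - 17062)*49616) + (36*(5 - 32))/(-28775) = (1/49616)/26988 + (36*(-27))*(-1/28775) = (1/26988)*(1/49616) - 972*(-1/28775) = 1/1339036608 + 972/28775 = 1301543611751/38530778395200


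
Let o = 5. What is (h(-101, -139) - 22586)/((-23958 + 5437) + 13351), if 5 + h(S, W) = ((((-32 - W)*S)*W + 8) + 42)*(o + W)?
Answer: 201320473/5170 ≈ 38940.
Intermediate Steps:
h(S, W) = -5 + (5 + W)*(50 + S*W*(-32 - W)) (h(S, W) = -5 + ((((-32 - W)*S)*W + 8) + 42)*(5 + W) = -5 + (((S*(-32 - W))*W + 8) + 42)*(5 + W) = -5 + ((S*W*(-32 - W) + 8) + 42)*(5 + W) = -5 + ((8 + S*W*(-32 - W)) + 42)*(5 + W) = -5 + (50 + S*W*(-32 - W))*(5 + W) = -5 + (5 + W)*(50 + S*W*(-32 - W)))
(h(-101, -139) - 22586)/((-23958 + 5437) + 13351) = ((245 + 50*(-139) - 1*(-101)*(-139)³ - 160*(-101)*(-139) - 37*(-101)*(-139)²) - 22586)/((-23958 + 5437) + 13351) = ((245 - 6950 - 1*(-101)*(-2685619) - 2246240 - 37*(-101)*19321) - 22586)/(-18521 + 13351) = ((245 - 6950 - 271247519 - 2246240 + 72202577) - 22586)/(-5170) = (-201297887 - 22586)*(-1/5170) = -201320473*(-1/5170) = 201320473/5170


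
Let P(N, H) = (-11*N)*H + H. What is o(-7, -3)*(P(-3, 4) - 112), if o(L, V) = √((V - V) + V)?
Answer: 24*I*√3 ≈ 41.569*I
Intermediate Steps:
P(N, H) = H - 11*H*N (P(N, H) = -11*H*N + H = H - 11*H*N)
o(L, V) = √V (o(L, V) = √(0 + V) = √V)
o(-7, -3)*(P(-3, 4) - 112) = √(-3)*(4*(1 - 11*(-3)) - 112) = (I*√3)*(4*(1 + 33) - 112) = (I*√3)*(4*34 - 112) = (I*√3)*(136 - 112) = (I*√3)*24 = 24*I*√3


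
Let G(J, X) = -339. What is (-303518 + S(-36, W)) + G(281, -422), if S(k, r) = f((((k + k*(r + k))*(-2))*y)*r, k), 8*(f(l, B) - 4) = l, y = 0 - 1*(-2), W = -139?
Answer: 131495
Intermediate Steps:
y = 2 (y = 0 + 2 = 2)
f(l, B) = 4 + l/8
S(k, r) = 4 + r*(-4*k - 4*k*(k + r))/8 (S(k, r) = 4 + ((((k + k*(r + k))*(-2))*2)*r)/8 = 4 + ((((k + k*(k + r))*(-2))*2)*r)/8 = 4 + (((-2*k - 2*k*(k + r))*2)*r)/8 = 4 + ((-4*k - 4*k*(k + r))*r)/8 = 4 + (r*(-4*k - 4*k*(k + r)))/8 = 4 + r*(-4*k - 4*k*(k + r))/8)
(-303518 + S(-36, W)) + G(281, -422) = (-303518 + (4 - ½*(-36)*(-139)*(1 - 36 - 139))) - 339 = (-303518 + (4 - ½*(-36)*(-139)*(-174))) - 339 = (-303518 + (4 + 435348)) - 339 = (-303518 + 435352) - 339 = 131834 - 339 = 131495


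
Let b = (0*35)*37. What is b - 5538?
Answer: -5538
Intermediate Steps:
b = 0 (b = 0*37 = 0)
b - 5538 = 0 - 5538 = -5538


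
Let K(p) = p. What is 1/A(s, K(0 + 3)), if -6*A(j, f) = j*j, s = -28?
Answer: -3/392 ≈ -0.0076531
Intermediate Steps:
A(j, f) = -j²/6 (A(j, f) = -j*j/6 = -j²/6)
1/A(s, K(0 + 3)) = 1/(-⅙*(-28)²) = 1/(-⅙*784) = 1/(-392/3) = -3/392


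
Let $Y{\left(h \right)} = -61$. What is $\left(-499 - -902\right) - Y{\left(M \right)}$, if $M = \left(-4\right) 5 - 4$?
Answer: $464$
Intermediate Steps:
$M = -24$ ($M = -20 - 4 = -24$)
$\left(-499 - -902\right) - Y{\left(M \right)} = \left(-499 - -902\right) - -61 = \left(-499 + 902\right) + 61 = 403 + 61 = 464$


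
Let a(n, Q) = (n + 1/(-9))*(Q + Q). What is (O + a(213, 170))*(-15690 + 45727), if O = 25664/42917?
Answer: 119968127527696/55179 ≈ 2.1742e+9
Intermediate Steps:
a(n, Q) = 2*Q*(-⅑ + n) (a(n, Q) = (n - ⅑)*(2*Q) = (-⅑ + n)*(2*Q) = 2*Q*(-⅑ + n))
O = 25664/42917 (O = 25664*(1/42917) = 25664/42917 ≈ 0.59799)
(O + a(213, 170))*(-15690 + 45727) = (25664/42917 + (2/9)*170*(-1 + 9*213))*(-15690 + 45727) = (25664/42917 + (2/9)*170*(-1 + 1917))*30037 = (25664/42917 + (2/9)*170*1916)*30037 = (25664/42917 + 651440/9)*30037 = (27958081456/386253)*30037 = 119968127527696/55179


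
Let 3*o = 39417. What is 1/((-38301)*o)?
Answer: -1/503236839 ≈ -1.9871e-9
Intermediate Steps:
o = 13139 (o = (1/3)*39417 = 13139)
1/((-38301)*o) = 1/(-38301*13139) = -1/38301*1/13139 = -1/503236839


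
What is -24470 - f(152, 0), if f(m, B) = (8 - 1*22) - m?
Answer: -24304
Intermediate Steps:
f(m, B) = -14 - m (f(m, B) = (8 - 22) - m = -14 - m)
-24470 - f(152, 0) = -24470 - (-14 - 1*152) = -24470 - (-14 - 152) = -24470 - 1*(-166) = -24470 + 166 = -24304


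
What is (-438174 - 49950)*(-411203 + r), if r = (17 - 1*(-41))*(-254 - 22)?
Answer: 208531942164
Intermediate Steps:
r = -16008 (r = (17 + 41)*(-276) = 58*(-276) = -16008)
(-438174 - 49950)*(-411203 + r) = (-438174 - 49950)*(-411203 - 16008) = -488124*(-427211) = 208531942164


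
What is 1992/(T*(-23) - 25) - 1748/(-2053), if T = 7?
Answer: -627408/63643 ≈ -9.8582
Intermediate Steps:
1992/(T*(-23) - 25) - 1748/(-2053) = 1992/(7*(-23) - 25) - 1748/(-2053) = 1992/(-161 - 25) - 1748*(-1/2053) = 1992/(-186) + 1748/2053 = 1992*(-1/186) + 1748/2053 = -332/31 + 1748/2053 = -627408/63643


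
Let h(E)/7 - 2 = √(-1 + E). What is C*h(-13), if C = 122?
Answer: 1708 + 854*I*√14 ≈ 1708.0 + 3195.4*I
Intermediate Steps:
h(E) = 14 + 7*√(-1 + E)
C*h(-13) = 122*(14 + 7*√(-1 - 13)) = 122*(14 + 7*√(-14)) = 122*(14 + 7*(I*√14)) = 122*(14 + 7*I*√14) = 1708 + 854*I*√14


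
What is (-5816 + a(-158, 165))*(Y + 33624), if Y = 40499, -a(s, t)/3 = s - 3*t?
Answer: -285892411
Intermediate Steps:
a(s, t) = -3*s + 9*t (a(s, t) = -3*(s - 3*t) = -3*s + 9*t)
(-5816 + a(-158, 165))*(Y + 33624) = (-5816 + (-3*(-158) + 9*165))*(40499 + 33624) = (-5816 + (474 + 1485))*74123 = (-5816 + 1959)*74123 = -3857*74123 = -285892411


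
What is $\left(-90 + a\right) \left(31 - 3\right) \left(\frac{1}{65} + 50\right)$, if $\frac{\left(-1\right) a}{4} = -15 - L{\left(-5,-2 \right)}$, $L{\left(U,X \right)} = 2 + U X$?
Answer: $\frac{1638504}{65} \approx 25208.0$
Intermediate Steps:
$a = 108$ ($a = - 4 \left(-15 - \left(2 - -10\right)\right) = - 4 \left(-15 - \left(2 + 10\right)\right) = - 4 \left(-15 - 12\right) = \left(-4\right) \left(-27\right) = 108$)
$\left(-90 + a\right) \left(31 - 3\right) \left(\frac{1}{65} + 50\right) = \left(-90 + 108\right) \left(31 - 3\right) \left(\frac{1}{65} + 50\right) = 18 \cdot 28 \left(\frac{1}{65} + 50\right) = 18 \cdot 28 \cdot \frac{3251}{65} = 18 \cdot \frac{91028}{65} = \frac{1638504}{65}$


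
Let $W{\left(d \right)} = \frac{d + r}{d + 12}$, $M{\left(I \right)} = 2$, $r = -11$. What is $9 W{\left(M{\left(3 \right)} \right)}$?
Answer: $- \frac{81}{14} \approx -5.7857$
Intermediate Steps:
$W{\left(d \right)} = \frac{-11 + d}{12 + d}$ ($W{\left(d \right)} = \frac{d - 11}{d + 12} = \frac{-11 + d}{12 + d}$)
$9 W{\left(M{\left(3 \right)} \right)} = 9 \frac{-11 + 2}{12 + 2} = 9 \cdot \frac{1}{14} \left(-9\right) = 9 \left(- \frac{9}{14}\right) = - \frac{81}{14}$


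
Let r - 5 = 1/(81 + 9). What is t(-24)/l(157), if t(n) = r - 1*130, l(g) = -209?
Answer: 11249/18810 ≈ 0.59803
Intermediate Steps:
r = 451/90 (r = 5 + 1/(81 + 9) = 5 + 1/90 = 451/90 ≈ 5.0111)
t(n) = -11249/90 (t(n) = 451/90 - 1*130 = 451/90 - 130 = -11249/90)
t(-24)/l(157) = -11249/90/(-209) = -11249/90*(-1/209) = 11249/18810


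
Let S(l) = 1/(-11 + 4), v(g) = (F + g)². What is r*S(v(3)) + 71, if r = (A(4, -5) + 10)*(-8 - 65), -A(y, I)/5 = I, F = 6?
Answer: 436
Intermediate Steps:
A(y, I) = -5*I
r = -2555 (r = (-5*(-5) + 10)*(-8 - 65) = (25 + 10)*(-73) = 35*(-73) = -2555)
v(g) = (6 + g)²
S(l) = -⅐ (S(l) = 1/(-7) = -⅐)
r*S(v(3)) + 71 = -2555*(-⅐) + 71 = 365 + 71 = 436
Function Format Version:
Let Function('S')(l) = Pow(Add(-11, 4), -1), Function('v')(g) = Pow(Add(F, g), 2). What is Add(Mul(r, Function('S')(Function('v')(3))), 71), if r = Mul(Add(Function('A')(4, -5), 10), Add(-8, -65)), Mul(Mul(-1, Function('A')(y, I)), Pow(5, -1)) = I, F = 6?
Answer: 436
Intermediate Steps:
Function('A')(y, I) = Mul(-5, I)
r = -2555 (r = Mul(Add(Mul(-5, -5), 10), Add(-8, -65)) = Mul(Add(25, 10), -73) = Mul(35, -73) = -2555)
Function('v')(g) = Pow(Add(6, g), 2)
Function('S')(l) = Rational(-1, 7) (Function('S')(l) = Pow(-7, -1) = Rational(-1, 7))
Add(Mul(r, Function('S')(Function('v')(3))), 71) = Add(Mul(-2555, Rational(-1, 7)), 71) = Add(365, 71) = 436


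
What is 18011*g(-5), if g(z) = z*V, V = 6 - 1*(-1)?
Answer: -630385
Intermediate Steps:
V = 7 (V = 6 + 1 = 7)
g(z) = 7*z (g(z) = z*7 = 7*z)
18011*g(-5) = 18011*(7*(-5)) = 18011*(-35) = -630385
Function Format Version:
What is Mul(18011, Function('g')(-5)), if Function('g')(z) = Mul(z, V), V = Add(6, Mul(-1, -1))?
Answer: -630385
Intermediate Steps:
V = 7 (V = Add(6, 1) = 7)
Function('g')(z) = Mul(7, z) (Function('g')(z) = Mul(z, 7) = Mul(7, z))
Mul(18011, Function('g')(-5)) = Mul(18011, Mul(7, -5)) = Mul(18011, -35) = -630385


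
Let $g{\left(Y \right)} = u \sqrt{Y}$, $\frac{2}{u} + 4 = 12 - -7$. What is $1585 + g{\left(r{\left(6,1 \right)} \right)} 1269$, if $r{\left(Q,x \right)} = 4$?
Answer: $\frac{9617}{5} \approx 1923.4$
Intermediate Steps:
$u = \frac{2}{15}$ ($u = \frac{2}{-4 + \left(12 - -7\right)} = \frac{2}{-4 + \left(12 + 7\right)} = \frac{2}{-4 + 19} = \frac{2}{15} \approx 0.13333$)
$g{\left(Y \right)} = \frac{2 \sqrt{Y}}{15}$
$1585 + g{\left(r{\left(6,1 \right)} \right)} 1269 = 1585 + \frac{2 \sqrt{4}}{15} \cdot 1269 = 1585 + \frac{2}{15} \cdot 2 \cdot 1269 = 1585 + \frac{4}{15} \cdot 1269 = 1585 + \frac{1692}{5} = \frac{9617}{5}$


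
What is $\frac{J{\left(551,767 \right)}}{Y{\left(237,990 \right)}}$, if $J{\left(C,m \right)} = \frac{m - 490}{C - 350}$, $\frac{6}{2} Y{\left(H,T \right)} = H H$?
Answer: $\frac{277}{3763323} \approx 7.3605 \cdot 10^{-5}$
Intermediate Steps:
$Y{\left(H,T \right)} = \frac{H^{2}}{3}$ ($Y{\left(H,T \right)} = \frac{H H}{3} = \frac{H^{2}}{3}$)
$J{\left(C,m \right)} = \frac{-490 + m}{-350 + C}$
$\frac{J{\left(551,767 \right)}}{Y{\left(237,990 \right)}} = \frac{\frac{1}{-350 + 551} \left(-490 + 767\right)}{\frac{1}{3} \cdot 237^{2}} = \frac{\frac{1}{201} \cdot 277}{\frac{1}{3} \cdot 56169} = \frac{\frac{1}{201} \cdot 277}{18723} = \frac{277}{201} \cdot \frac{1}{18723} = \frac{277}{3763323}$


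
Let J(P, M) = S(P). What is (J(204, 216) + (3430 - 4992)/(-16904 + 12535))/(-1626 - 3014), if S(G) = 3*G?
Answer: -267539/2027216 ≈ -0.13197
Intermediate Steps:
J(P, M) = 3*P
(J(204, 216) + (3430 - 4992)/(-16904 + 12535))/(-1626 - 3014) = (3*204 + (3430 - 4992)/(-16904 + 12535))/(-1626 - 3014) = (612 - 1562/(-4369))/(-4640) = (612 - 1562*(-1/4369))*(-1/4640) = (612 + 1562/4369)*(-1/4640) = (2675390/4369)*(-1/4640) = -267539/2027216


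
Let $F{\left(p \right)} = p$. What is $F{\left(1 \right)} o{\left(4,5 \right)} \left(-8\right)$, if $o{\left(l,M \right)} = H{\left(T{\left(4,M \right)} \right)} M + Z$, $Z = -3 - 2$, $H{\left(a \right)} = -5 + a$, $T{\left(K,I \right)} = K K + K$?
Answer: $-560$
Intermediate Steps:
$T{\left(K,I \right)} = K + K^{2}$ ($T{\left(K,I \right)} = K^{2} + K = K + K^{2}$)
$Z = -5$ ($Z = -3 - 2 = -5$)
$o{\left(l,M \right)} = -5 + 15 M$ ($o{\left(l,M \right)} = \left(-5 + 4 \left(1 + 4\right)\right) M - 5 = \left(-5 + 4 \cdot 5\right) M - 5 = \left(-5 + 20\right) M - 5 = 15 M - 5 = -5 + 15 M$)
$F{\left(1 \right)} o{\left(4,5 \right)} \left(-8\right) = 1 \left(-5 + 15 \cdot 5\right) \left(-8\right) = 1 \left(-5 + 75\right) \left(-8\right) = 1 \cdot 70 \left(-8\right) = 70 \left(-8\right) = -560$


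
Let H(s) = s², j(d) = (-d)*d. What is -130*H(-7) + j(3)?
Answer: -6379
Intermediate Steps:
j(d) = -d²
-130*H(-7) + j(3) = -130*(-7)² - 1*3² = -130*49 - 1*9 = -6370 - 9 = -6379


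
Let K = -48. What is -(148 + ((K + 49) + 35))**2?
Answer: -33856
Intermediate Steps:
-(148 + ((K + 49) + 35))**2 = -(148 + ((-48 + 49) + 35))**2 = -(148 + (1 + 35))**2 = -(148 + 36)**2 = -1*184**2 = -1*33856 = -33856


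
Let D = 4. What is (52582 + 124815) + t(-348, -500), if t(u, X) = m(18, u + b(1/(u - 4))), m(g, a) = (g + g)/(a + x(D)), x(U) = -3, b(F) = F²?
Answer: 7715044820747/43490303 ≈ 1.7740e+5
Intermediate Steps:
m(g, a) = 2*g/(-3 + a) (m(g, a) = (g + g)/(a - 3) = (2*g)/(-3 + a) = 2*g/(-3 + a))
t(u, X) = 36/(-3 + u + (-4 + u)⁻²) (t(u, X) = 2*18/(-3 + (u + (1/(u - 4))²)) = 2*18/(-3 + (u + (1/(-4 + u))²)) = 2*18/(-3 + (u + (-4 + u)⁻²)) = 2*18/(-3 + u + (-4 + u)⁻²) = 36/(-3 + u + (-4 + u)⁻²))
(52582 + 124815) + t(-348, -500) = (52582 + 124815) + 36*(-4 - 348)²/(1 + (-4 - 348)²*(-3 - 348)) = 177397 + 36*(-352)²/(1 + (-352)²*(-351)) = 177397 + 36*123904/(1 + 123904*(-351)) = 177397 + 36*123904/(1 - 43490304) = 177397 + 36*123904/(-43490303) = 177397 + 36*(-1/43490303)*123904 = 177397 - 4460544/43490303 = 7715044820747/43490303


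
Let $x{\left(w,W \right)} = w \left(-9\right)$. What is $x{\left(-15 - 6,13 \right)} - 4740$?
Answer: $-4551$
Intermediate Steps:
$x{\left(w,W \right)} = - 9 w$
$x{\left(-15 - 6,13 \right)} - 4740 = - 9 \left(-15 - 6\right) - 4740 = \left(-9\right) \left(-21\right) - 4740 = 189 - 4740 = -4551$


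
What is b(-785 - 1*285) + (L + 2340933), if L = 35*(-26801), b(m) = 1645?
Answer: 1404543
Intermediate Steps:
L = -938035
b(-785 - 1*285) + (L + 2340933) = 1645 + (-938035 + 2340933) = 1645 + 1402898 = 1404543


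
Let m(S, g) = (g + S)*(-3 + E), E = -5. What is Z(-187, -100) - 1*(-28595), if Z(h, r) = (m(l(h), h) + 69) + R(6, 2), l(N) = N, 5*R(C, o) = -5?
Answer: 31655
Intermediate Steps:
R(C, o) = -1 (R(C, o) = (⅕)*(-5) = -1)
m(S, g) = -8*S - 8*g (m(S, g) = (g + S)*(-3 - 5) = (S + g)*(-8) = -8*S - 8*g)
Z(h, r) = 68 - 16*h (Z(h, r) = ((-8*h - 8*h) + 69) - 1 = (-16*h + 69) - 1 = (69 - 16*h) - 1 = 68 - 16*h)
Z(-187, -100) - 1*(-28595) = (68 - 16*(-187)) - 1*(-28595) = (68 + 2992) + 28595 = 3060 + 28595 = 31655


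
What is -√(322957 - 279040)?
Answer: -√43917 ≈ -209.56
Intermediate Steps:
-√(322957 - 279040) = -√43917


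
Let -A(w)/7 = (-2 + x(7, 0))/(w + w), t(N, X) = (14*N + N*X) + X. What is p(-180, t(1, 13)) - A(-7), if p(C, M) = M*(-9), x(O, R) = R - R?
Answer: -359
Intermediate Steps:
x(O, R) = 0
t(N, X) = X + 14*N + N*X
p(C, M) = -9*M
A(w) = 7/w (A(w) = -7*(-2 + 0)/(w + w) = -(-14)/(2*w) = -(-14)*1/(2*w) = -(-7)/w = 7/w)
p(-180, t(1, 13)) - A(-7) = -9*(13 + 14*1 + 1*13) - 7/(-7) = -9*(13 + 14 + 13) - 7*(-1)/7 = -9*40 - 1*(-1) = -360 + 1 = -359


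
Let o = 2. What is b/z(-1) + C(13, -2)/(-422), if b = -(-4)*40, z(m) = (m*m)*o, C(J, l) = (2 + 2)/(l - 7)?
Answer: 151922/1899 ≈ 80.001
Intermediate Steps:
C(J, l) = 4/(-7 + l)
z(m) = 2*m**2 (z(m) = (m*m)*2 = m**2*2 = 2*m**2)
b = 160 (b = -4*(-40) = 160)
b/z(-1) + C(13, -2)/(-422) = 160/((2*(-1)**2)) + (4/(-7 - 2))/(-422) = 160/((2*1)) + (4/(-9))*(-1/422) = 160/2 + (4*(-1/9))*(-1/422) = 160*(1/2) - 4/9*(-1/422) = 80 + 2/1899 = 151922/1899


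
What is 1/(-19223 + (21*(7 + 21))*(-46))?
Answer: -1/46271 ≈ -2.1612e-5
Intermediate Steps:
1/(-19223 + (21*(7 + 21))*(-46)) = 1/(-19223 + (21*28)*(-46)) = 1/(-19223 + 588*(-46)) = 1/(-19223 - 27048) = 1/(-46271) = -1/46271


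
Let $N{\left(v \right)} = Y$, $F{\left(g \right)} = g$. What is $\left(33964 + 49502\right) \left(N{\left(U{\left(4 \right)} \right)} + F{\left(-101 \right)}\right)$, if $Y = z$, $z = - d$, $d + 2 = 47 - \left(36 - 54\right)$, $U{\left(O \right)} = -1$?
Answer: $-13688424$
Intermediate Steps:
$d = 63$ ($d = -2 + \left(47 - \left(36 - 54\right)\right) = -2 + \left(47 - -18\right) = -2 + \left(47 + 18\right) = -2 + 65 = 63$)
$z = -63$ ($z = \left(-1\right) 63 = -63$)
$Y = -63$
$N{\left(v \right)} = -63$
$\left(33964 + 49502\right) \left(N{\left(U{\left(4 \right)} \right)} + F{\left(-101 \right)}\right) = \left(33964 + 49502\right) \left(-63 - 101\right) = 83466 \left(-164\right) = -13688424$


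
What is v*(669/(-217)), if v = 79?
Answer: -52851/217 ≈ -243.55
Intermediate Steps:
v*(669/(-217)) = 79*(669/(-217)) = 79*(669*(-1/217)) = 79*(-669/217) = -52851/217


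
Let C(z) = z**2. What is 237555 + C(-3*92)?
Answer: 313731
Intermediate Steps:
237555 + C(-3*92) = 237555 + (-3*92)**2 = 237555 + (-276)**2 = 237555 + 76176 = 313731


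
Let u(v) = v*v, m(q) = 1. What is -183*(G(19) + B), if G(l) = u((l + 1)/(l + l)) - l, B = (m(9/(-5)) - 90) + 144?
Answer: -2396568/361 ≈ -6638.7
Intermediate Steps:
B = 55 (B = (1 - 90) + 144 = -89 + 144 = 55)
u(v) = v**2
G(l) = -l + (1 + l)**2/(4*l**2) (G(l) = ((l + 1)/(l + l))**2 - l = ((1 + l)/((2*l)))**2 - l = ((1 + l)*(1/(2*l)))**2 - l = ((1 + l)/(2*l))**2 - l = (1 + l)**2/(4*l**2) - l = -l + (1 + l)**2/(4*l**2))
-183*(G(19) + B) = -183*((-1*19 + (1/4)*(1 + 19)**2/19**2) + 55) = -183*((-19 + (1/4)*(1/361)*20**2) + 55) = -183*((-19 + (1/4)*(1/361)*400) + 55) = -183*((-19 + 100/361) + 55) = -183*(-6759/361 + 55) = -183*13096/361 = -2396568/361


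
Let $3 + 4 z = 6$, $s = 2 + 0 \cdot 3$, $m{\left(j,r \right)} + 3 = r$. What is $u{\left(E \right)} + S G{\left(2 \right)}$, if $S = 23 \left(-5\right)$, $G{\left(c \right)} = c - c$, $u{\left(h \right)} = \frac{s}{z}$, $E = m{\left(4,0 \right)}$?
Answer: $\frac{8}{3} \approx 2.6667$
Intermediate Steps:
$m{\left(j,r \right)} = -3 + r$
$E = -3$ ($E = -3 + 0 = -3$)
$s = 2$ ($s = 2 + 0 = 2$)
$z = \frac{3}{4}$ ($z = - \frac{3}{4} + \frac{1}{4} \cdot 6 = - \frac{3}{4} + \frac{3}{2} = \frac{3}{4} \approx 0.75$)
$u{\left(h \right)} = \frac{8}{3}$ ($u{\left(h \right)} = \frac{2}{\frac{3}{4}} = 2 \cdot \frac{4}{3} = \frac{8}{3}$)
$G{\left(c \right)} = 0$
$S = -115$
$u{\left(E \right)} + S G{\left(2 \right)} = \frac{8}{3} - 0 = \frac{8}{3} + 0 = \frac{8}{3}$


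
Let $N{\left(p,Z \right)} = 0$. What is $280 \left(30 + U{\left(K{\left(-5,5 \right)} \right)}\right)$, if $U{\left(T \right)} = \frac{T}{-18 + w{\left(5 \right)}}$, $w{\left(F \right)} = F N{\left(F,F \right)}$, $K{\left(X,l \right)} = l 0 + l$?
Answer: $\frac{74900}{9} \approx 8322.2$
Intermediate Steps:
$K{\left(X,l \right)} = l$ ($K{\left(X,l \right)} = 0 + l = l$)
$w{\left(F \right)} = 0$ ($w{\left(F \right)} = F 0 = 0$)
$U{\left(T \right)} = - \frac{T}{18}$ ($U{\left(T \right)} = \frac{T}{-18 + 0} = \frac{T}{-18} = - \frac{T}{18}$)
$280 \left(30 + U{\left(K{\left(-5,5 \right)} \right)}\right) = 280 \left(30 - \frac{5}{18}\right) = 280 \cdot \frac{535}{18} = \frac{74900}{9}$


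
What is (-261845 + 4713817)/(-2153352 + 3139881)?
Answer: 4451972/986529 ≈ 4.5128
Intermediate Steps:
(-261845 + 4713817)/(-2153352 + 3139881) = 4451972/986529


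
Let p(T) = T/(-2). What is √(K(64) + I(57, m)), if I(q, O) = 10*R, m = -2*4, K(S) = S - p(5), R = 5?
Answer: √466/2 ≈ 10.794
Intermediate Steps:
p(T) = -T/2 (p(T) = T*(-½) = -T/2)
K(S) = 5/2 + S (K(S) = S - (-1)*5/2 = S - 1*(-5/2) = S + 5/2 = 5/2 + S)
m = -8
I(q, O) = 50 (I(q, O) = 10*5 = 50)
√(K(64) + I(57, m)) = √((5/2 + 64) + 50) = √(133/2 + 50) = √(233/2) = √466/2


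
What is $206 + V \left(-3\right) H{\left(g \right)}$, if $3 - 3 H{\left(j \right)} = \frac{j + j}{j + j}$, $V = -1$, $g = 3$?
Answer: $208$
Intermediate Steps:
$H{\left(j \right)} = \frac{2}{3}$ ($H{\left(j \right)} = 1 - \frac{\left(j + j\right) \frac{1}{j + j}}{3} = 1 - \frac{2 j \frac{1}{2 j}}{3} = 1 - \frac{1}{3} = \frac{2}{3}$)
$206 + V \left(-3\right) H{\left(g \right)} = 206 + \left(-1\right) \left(-3\right) \frac{2}{3} = 206 + 3 \cdot \frac{2}{3} = 206 + 2 = 208$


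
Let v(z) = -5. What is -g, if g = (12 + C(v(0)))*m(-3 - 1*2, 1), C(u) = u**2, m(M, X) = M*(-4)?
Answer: -740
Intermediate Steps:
m(M, X) = -4*M
g = 740 (g = (12 + (-5)**2)*(-4*(-3 - 1*2)) = (12 + 25)*(-4*(-3 - 2)) = 37*(-4*(-5)) = 37*20 = 740)
-g = -1*740 = -740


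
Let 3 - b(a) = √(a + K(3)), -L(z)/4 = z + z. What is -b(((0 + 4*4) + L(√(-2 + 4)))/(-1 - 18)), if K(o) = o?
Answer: -3 + √(779 + 152*√2)/19 ≈ -1.3407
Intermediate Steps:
L(z) = -8*z (L(z) = -4*(z + z) = -8*z)
b(a) = 3 - √(3 + a) (b(a) = 3 - √(a + 3) = 3 - √(3 + a))
-b(((0 + 4*4) + L(√(-2 + 4)))/(-1 - 18)) = -(3 - √(3 + ((0 + 4*4) - 8*√(-2 + 4))/(-1 - 18))) = -(3 - √(3 + ((0 + 16) - 8*√2)/(-19))) = -(3 - √(3 + (16 - 8*√2)*(-1/19))) = -(3 - √(3 + (-16/19 + 8*√2/19))) = -(3 - √(41/19 + 8*√2/19)) = -3 + √(41/19 + 8*√2/19)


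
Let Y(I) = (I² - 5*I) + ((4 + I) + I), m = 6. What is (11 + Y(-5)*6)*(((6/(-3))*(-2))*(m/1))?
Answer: 6600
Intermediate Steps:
Y(I) = 4 + I² - 3*I (Y(I) = (I² - 5*I) + (4 + 2*I) = 4 + I² - 3*I)
(11 + Y(-5)*6)*(((6/(-3))*(-2))*(m/1)) = (11 + (4 + (-5)² - 3*(-5))*6)*(((6/(-3))*(-2))*(6/1)) = (11 + (4 + 25 + 15)*6)*(((6*(-⅓))*(-2))*(6*1)) = (11 + 44*6)*(-2*(-2)*6) = (11 + 264)*(4*6) = 275*24 = 6600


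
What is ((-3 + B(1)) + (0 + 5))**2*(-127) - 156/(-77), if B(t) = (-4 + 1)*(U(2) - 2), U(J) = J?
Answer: -38960/77 ≈ -505.97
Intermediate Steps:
B(t) = 0 (B(t) = (-4 + 1)*(2 - 2) = -3*0 = 0)
((-3 + B(1)) + (0 + 5))**2*(-127) - 156/(-77) = ((-3 + 0) + (0 + 5))**2*(-127) - 156/(-77) = (-3 + 5)**2*(-127) - 156*(-1/77) = 2**2*(-127) + 156/77 = 4*(-127) + 156/77 = -508 + 156/77 = -38960/77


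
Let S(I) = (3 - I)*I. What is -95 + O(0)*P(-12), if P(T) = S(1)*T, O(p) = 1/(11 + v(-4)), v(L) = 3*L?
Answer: -71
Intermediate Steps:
S(I) = I*(3 - I)
O(p) = -1 (O(p) = 1/(11 + 3*(-4)) = 1/(11 - 12) = 1/(-1) = -1)
P(T) = 2*T (P(T) = (1*(3 - 1*1))*T = (1*(3 - 1))*T = (1*2)*T = 2*T)
-95 + O(0)*P(-12) = -95 - 2*(-12) = -95 - 1*(-24) = -95 + 24 = -71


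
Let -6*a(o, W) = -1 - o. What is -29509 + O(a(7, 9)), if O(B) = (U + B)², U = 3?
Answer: -265412/9 ≈ -29490.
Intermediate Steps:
a(o, W) = ⅙ + o/6 (a(o, W) = -(-1 - o)/6 = ⅙ + o/6)
O(B) = (3 + B)²
-29509 + O(a(7, 9)) = -29509 + (3 + (⅙ + (⅙)*7))² = -29509 + (3 + (⅙ + 7/6))² = -29509 + (3 + 4/3)² = -29509 + (13/3)² = -29509 + 169/9 = -265412/9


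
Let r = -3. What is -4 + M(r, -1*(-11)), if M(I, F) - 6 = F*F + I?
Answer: 120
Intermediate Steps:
M(I, F) = 6 + I + F² (M(I, F) = 6 + (F*F + I) = 6 + (F² + I) = 6 + (I + F²) = 6 + I + F²)
-4 + M(r, -1*(-11)) = -4 + (6 - 3 + (-1*(-11))²) = -4 + (6 - 3 + 11²) = -4 + (6 - 3 + 121) = -4 + 124 = 120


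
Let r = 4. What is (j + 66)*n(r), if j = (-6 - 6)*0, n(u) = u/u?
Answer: 66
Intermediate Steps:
n(u) = 1
j = 0 (j = -12*0 = 0)
(j + 66)*n(r) = (0 + 66)*1 = 66*1 = 66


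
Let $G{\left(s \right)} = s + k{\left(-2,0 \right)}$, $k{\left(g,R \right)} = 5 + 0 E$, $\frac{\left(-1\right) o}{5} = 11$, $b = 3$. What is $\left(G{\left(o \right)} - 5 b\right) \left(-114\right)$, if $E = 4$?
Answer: $7410$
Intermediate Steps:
$o = -55$ ($o = \left(-5\right) 11 = -55$)
$k{\left(g,R \right)} = 5$ ($k{\left(g,R \right)} = 5 + 0 \cdot 4 = 5 + 0 = 5$)
$G{\left(s \right)} = 5 + s$ ($G{\left(s \right)} = s + 5 = 5 + s$)
$\left(G{\left(o \right)} - 5 b\right) \left(-114\right) = \left(\left(5 - 55\right) - 15\right) \left(-114\right) = \left(-50 - 15\right) \left(-114\right) = \left(-65\right) \left(-114\right) = 7410$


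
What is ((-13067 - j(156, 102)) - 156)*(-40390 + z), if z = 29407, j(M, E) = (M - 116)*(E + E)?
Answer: 234849489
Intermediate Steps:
j(M, E) = 2*E*(-116 + M) (j(M, E) = (-116 + M)*(2*E) = 2*E*(-116 + M))
((-13067 - j(156, 102)) - 156)*(-40390 + z) = ((-13067 - 2*102*(-116 + 156)) - 156)*(-40390 + 29407) = ((-13067 - 2*102*40) - 156)*(-10983) = ((-13067 - 1*8160) - 156)*(-10983) = ((-13067 - 8160) - 156)*(-10983) = (-21227 - 156)*(-10983) = -21383*(-10983) = 234849489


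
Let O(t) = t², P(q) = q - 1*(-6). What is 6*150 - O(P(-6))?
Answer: 900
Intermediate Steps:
P(q) = 6 + q (P(q) = q + 6 = 6 + q)
6*150 - O(P(-6)) = 6*150 - (6 - 6)² = 900 - 1*0² = 900 - 1*0 = 900 + 0 = 900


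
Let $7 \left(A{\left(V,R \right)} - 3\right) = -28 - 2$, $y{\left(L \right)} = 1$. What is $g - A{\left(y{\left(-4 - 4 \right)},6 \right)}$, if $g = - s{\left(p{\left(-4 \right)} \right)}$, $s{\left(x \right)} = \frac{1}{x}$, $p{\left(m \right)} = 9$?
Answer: $\frac{74}{63} \approx 1.1746$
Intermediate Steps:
$A{\left(V,R \right)} = - \frac{9}{7}$ ($A{\left(V,R \right)} = 3 + \frac{-28 - 2}{7} = 3 + \frac{1}{7} \left(-30\right) = 3 - \frac{30}{7} = - \frac{9}{7}$)
$g = - \frac{1}{9} \approx -0.11111$
$g - A{\left(y{\left(-4 - 4 \right)},6 \right)} = - \frac{1}{9} - - \frac{9}{7} = - \frac{1}{9} + \frac{9}{7} = \frac{74}{63}$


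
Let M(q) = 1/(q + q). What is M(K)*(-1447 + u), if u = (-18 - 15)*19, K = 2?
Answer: -1037/2 ≈ -518.50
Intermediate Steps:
u = -627 (u = -33*19 = -627)
M(q) = 1/(2*q)
M(K)*(-1447 + u) = ((½)/2)*(-1447 - 627) = ((½)*(½))*(-2074) = (¼)*(-2074) = -1037/2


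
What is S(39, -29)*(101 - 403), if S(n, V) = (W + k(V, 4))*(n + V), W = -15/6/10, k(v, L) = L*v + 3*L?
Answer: 314835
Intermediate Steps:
k(v, L) = 3*L + L*v
W = -¼ (W = -15*⅙*(⅒) = -5/2*⅒ = -¼ ≈ -0.25000)
S(n, V) = (47/4 + 4*V)*(V + n) (S(n, V) = (-¼ + 4*(3 + V))*(n + V) = (-¼ + (12 + 4*V))*(V + n) = (47/4 + 4*V)*(V + n))
S(39, -29)*(101 - 403) = (-¼*(-29) - ¼*39 + 4*(-29)*(3 - 29) + 4*39*(3 - 29))*(101 - 403) = (29/4 - 39/4 + 4*(-29)*(-26) + 4*39*(-26))*(-302) = (29/4 - 39/4 + 3016 - 4056)*(-302) = -2085/2*(-302) = 314835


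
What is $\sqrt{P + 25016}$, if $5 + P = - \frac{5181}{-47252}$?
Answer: $\frac{\sqrt{13960898169789}}{23626} \approx 158.15$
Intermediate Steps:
$P = - \frac{231079}{47252}$ ($P = -5 - \frac{5181}{-47252} = -5 - - \frac{5181}{47252} = -5 + \frac{5181}{47252} = - \frac{231079}{47252} \approx -4.8904$)
$\sqrt{P + 25016} = \sqrt{- \frac{231079}{47252} + 25016} = \sqrt{\frac{1181824953}{47252}} = \frac{\sqrt{13960898169789}}{23626}$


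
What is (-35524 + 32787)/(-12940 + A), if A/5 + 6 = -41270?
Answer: 2737/219320 ≈ 0.012479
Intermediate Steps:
A = -206380 (A = -30 + 5*(-41270) = -30 - 206350 = -206380)
(-35524 + 32787)/(-12940 + A) = (-35524 + 32787)/(-12940 - 206380) = -2737/(-219320) = -2737*(-1/219320) = 2737/219320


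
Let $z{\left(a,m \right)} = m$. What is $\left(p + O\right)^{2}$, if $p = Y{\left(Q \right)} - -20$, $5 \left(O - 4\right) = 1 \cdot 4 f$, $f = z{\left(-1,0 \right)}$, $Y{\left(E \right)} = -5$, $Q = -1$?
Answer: $361$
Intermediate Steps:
$f = 0$
$O = 4$ ($O = 4 + \frac{1 \cdot 4 \cdot 0}{5} = 4 + \frac{4 \cdot 0}{5} = 4 + \frac{1}{5} \cdot 0 = 4 + 0 = 4$)
$p = 15$ ($p = -5 - -20 = -5 + 20 = 15$)
$\left(p + O\right)^{2} = \left(15 + 4\right)^{2} = 19^{2} = 361$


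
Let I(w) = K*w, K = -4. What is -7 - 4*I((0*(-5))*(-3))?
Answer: -7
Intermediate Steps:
I(w) = -4*w
-7 - 4*I((0*(-5))*(-3)) = -7 - (-16)*(0*(-5))*(-3) = -7 - (-16)*0*(-3) = -7 - (-16)*0 = -7 - 4*0 = -7 + 0 = -7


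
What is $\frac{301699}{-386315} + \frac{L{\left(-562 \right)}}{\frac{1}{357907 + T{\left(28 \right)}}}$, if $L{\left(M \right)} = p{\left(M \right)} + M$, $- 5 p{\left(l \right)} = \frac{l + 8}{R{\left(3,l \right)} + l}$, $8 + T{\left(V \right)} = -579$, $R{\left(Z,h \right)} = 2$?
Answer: $- \frac{543232975044076}{2704205} \approx -2.0088 \cdot 10^{8}$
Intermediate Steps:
$T{\left(V \right)} = -587$ ($T{\left(V \right)} = -8 - 579 = -587$)
$p{\left(l \right)} = - \frac{8 + l}{5 \left(2 + l\right)}$ ($p{\left(l \right)} = - \frac{\left(l + 8\right) \frac{1}{2 + l}}{5} = - \frac{\left(8 + l\right) \frac{1}{2 + l}}{5} = - \frac{\frac{1}{2 + l} \left(8 + l\right)}{5} = - \frac{8 + l}{5 \left(2 + l\right)}$)
$L{\left(M \right)} = M + \frac{-8 - M}{5 \left(2 + M\right)}$ ($L{\left(M \right)} = \frac{-8 - M}{5 \left(2 + M\right)} + M = M + \frac{-8 - M}{5 \left(2 + M\right)}$)
$\frac{301699}{-386315} + \frac{L{\left(-562 \right)}}{\frac{1}{357907 + T{\left(28 \right)}}} = \frac{301699}{-386315} + \frac{\frac{1}{5} \frac{1}{2 - 562} \left(-8 - -562 + 5 \left(-562\right) \left(2 - 562\right)\right)}{\frac{1}{357907 - 587}} = 301699 \left(- \frac{1}{386315}\right) + \frac{\frac{1}{5} \frac{1}{-560} \left(-8 + 562 + 5 \left(-562\right) \left(-560\right)\right)}{\frac{1}{357320}} = - \frac{301699}{386315} + \frac{1}{5} \left(- \frac{1}{560}\right) \left(-8 + 562 + 1573600\right) \frac{1}{\frac{1}{357320}} = - \frac{301699}{386315} + \frac{1}{5} \left(- \frac{1}{560}\right) 1574154 \cdot 357320 = - \frac{301699}{386315} - \frac{7030958841}{35} = - \frac{543232975044076}{2704205}$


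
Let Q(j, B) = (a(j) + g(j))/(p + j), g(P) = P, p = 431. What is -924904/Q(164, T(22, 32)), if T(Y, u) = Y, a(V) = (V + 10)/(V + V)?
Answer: -90252132320/26983 ≈ -3.3448e+6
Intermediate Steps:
a(V) = (10 + V)/(2*V) (a(V) = (10 + V)/((2*V)) = (10 + V)*(1/(2*V)) = (10 + V)/(2*V))
Q(j, B) = (j + (10 + j)/(2*j))/(431 + j) (Q(j, B) = ((10 + j)/(2*j) + j)/(431 + j) = (j + (10 + j)/(2*j))/(431 + j))
-924904/Q(164, T(22, 32)) = -924904*164*(431 + 164)/(5 + 164**2 + (1/2)*164) = -924904*97580/(5 + 26896 + 82) = -924904/((1/164)*(1/595)*26983) = -924904/26983/97580 = -924904*97580/26983 = -90252132320/26983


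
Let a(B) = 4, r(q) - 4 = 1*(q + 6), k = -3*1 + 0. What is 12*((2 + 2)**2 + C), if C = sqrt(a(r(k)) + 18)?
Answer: 192 + 12*sqrt(22) ≈ 248.28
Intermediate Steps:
k = -3 (k = -3 + 0 = -3)
r(q) = 10 + q (r(q) = 4 + 1*(q + 6) = 4 + 1*(6 + q) = 4 + (6 + q) = 10 + q)
C = sqrt(22) (C = sqrt(4 + 18) = sqrt(22) ≈ 4.6904)
12*((2 + 2)**2 + C) = 12*((2 + 2)**2 + sqrt(22)) = 12*(4**2 + sqrt(22)) = 12*(16 + sqrt(22)) = 192 + 12*sqrt(22)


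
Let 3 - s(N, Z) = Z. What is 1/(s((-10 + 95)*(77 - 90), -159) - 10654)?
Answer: -1/10492 ≈ -9.5311e-5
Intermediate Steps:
s(N, Z) = 3 - Z
1/(s((-10 + 95)*(77 - 90), -159) - 10654) = 1/((3 - 1*(-159)) - 10654) = 1/((3 + 159) - 10654) = 1/(162 - 10654) = 1/(-10492) = -1/10492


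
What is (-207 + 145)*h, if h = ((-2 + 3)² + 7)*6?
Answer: -2976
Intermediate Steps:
h = 48 (h = (1² + 7)*6 = (1 + 7)*6 = 8*6 = 48)
(-207 + 145)*h = (-207 + 145)*48 = -62*48 = -2976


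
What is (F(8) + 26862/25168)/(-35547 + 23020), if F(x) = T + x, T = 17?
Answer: -2711/1302808 ≈ -0.0020809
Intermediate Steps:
F(x) = 17 + x
(F(8) + 26862/25168)/(-35547 + 23020) = ((17 + 8) + 26862/25168)/(-35547 + 23020) = (25 + 26862*(1/25168))/(-12527) = (25 + 111/104)*(-1/12527) = (2711/104)*(-1/12527) = -2711/1302808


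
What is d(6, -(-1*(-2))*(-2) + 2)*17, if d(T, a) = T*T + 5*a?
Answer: 1122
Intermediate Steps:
d(T, a) = T² + 5*a
d(6, -(-1*(-2))*(-2) + 2)*17 = (6² + 5*(-(-1*(-2))*(-2) + 2))*17 = (36 + 5*(-2*(-2) + 2))*17 = (36 + 5*(-1*(-4) + 2))*17 = (36 + 5*(4 + 2))*17 = (36 + 5*6)*17 = (36 + 30)*17 = 66*17 = 1122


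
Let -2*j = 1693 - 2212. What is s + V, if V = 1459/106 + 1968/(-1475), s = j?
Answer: 21258121/78175 ≈ 271.93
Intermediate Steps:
j = 519/2 (j = -(1693 - 2212)/2 = -1/2*(-519) = 519/2 ≈ 259.50)
s = 519/2 ≈ 259.50
V = 1943417/156350 (V = 1459*(1/106) + 1968*(-1/1475) = 1459/106 - 1968/1475 = 1943417/156350 ≈ 12.430)
s + V = 519/2 + 1943417/156350 = 21258121/78175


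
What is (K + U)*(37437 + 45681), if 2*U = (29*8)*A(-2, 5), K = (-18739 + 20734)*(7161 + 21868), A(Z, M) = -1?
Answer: 4813591040202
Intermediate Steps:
K = 57912855 (K = 1995*29029 = 57912855)
U = -116 (U = ((29*8)*(-1))/2 = (232*(-1))/2 = (½)*(-232) = -116)
(K + U)*(37437 + 45681) = (57912855 - 116)*(37437 + 45681) = 57912739*83118 = 4813591040202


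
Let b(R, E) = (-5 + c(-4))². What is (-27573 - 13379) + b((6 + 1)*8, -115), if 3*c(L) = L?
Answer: -368207/9 ≈ -40912.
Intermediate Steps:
c(L) = L/3
b(R, E) = 361/9 (b(R, E) = (-5 + (⅓)*(-4))² = (-5 - 4/3)² = (-19/3)² = 361/9)
(-27573 - 13379) + b((6 + 1)*8, -115) = (-27573 - 13379) + 361/9 = -40952 + 361/9 = -368207/9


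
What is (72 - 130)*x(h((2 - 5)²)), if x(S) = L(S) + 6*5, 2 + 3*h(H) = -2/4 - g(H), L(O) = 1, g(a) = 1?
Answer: -1798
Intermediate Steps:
h(H) = -7/6 (h(H) = -⅔ + (-2/4 - 1*1)/3 = -⅔ + (-2*¼ - 1)/3 = -⅔ + (-½ - 1)/3 = -⅔ + (⅓)*(-3/2) = -⅔ - ½ = -7/6)
x(S) = 31 (x(S) = 1 + 6*5 = 1 + 30 = 31)
(72 - 130)*x(h((2 - 5)²)) = (72 - 130)*31 = -58*31 = -1798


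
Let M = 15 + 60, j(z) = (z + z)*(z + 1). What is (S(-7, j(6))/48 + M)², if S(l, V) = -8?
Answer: 201601/36 ≈ 5600.0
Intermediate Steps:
j(z) = 2*z*(1 + z) (j(z) = (2*z)*(1 + z) = 2*z*(1 + z))
M = 75
(S(-7, j(6))/48 + M)² = (-8/48 + 75)² = (-8*1/48 + 75)² = (-⅙ + 75)² = (449/6)² = 201601/36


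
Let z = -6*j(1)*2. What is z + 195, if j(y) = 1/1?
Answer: 183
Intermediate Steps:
j(y) = 1
z = -12 (z = -6*1*2 = -6*2 = -12)
z + 195 = -12 + 195 = 183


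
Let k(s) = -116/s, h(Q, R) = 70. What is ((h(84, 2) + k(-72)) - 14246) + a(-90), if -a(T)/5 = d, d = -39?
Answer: -251629/18 ≈ -13979.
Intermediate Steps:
a(T) = 195 (a(T) = -5*(-39) = 195)
((h(84, 2) + k(-72)) - 14246) + a(-90) = ((70 - 116/(-72)) - 14246) + 195 = ((70 - 116*(-1/72)) - 14246) + 195 = ((70 + 29/18) - 14246) + 195 = (1289/18 - 14246) + 195 = -255139/18 + 195 = -251629/18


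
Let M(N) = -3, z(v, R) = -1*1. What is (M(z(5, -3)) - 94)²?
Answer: 9409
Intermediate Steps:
z(v, R) = -1
(M(z(5, -3)) - 94)² = (-3 - 94)² = (-97)² = 9409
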